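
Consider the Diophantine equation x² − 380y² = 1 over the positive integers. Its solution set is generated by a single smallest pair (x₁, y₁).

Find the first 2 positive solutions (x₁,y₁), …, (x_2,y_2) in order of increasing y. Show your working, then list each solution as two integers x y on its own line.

√380 → a₀=19, period (2,38); ℓ=2 even so k=1
i=0: a=19 ⇒ p=19, q=1
i=1: a=2 ⇒ p=39, q=2
→ (39, 2).  Check: 39²=1521, 380·2²=1520, difference 1.
(x_2, y_2) = (39·39 + 380·2·2, 39·2 + 2·39) = (3041, 156)

39 2
3041 156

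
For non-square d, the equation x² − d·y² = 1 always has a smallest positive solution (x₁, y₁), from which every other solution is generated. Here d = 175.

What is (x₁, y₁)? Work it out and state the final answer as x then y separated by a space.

2024 153

√175 = [13; 4,2,1,2,4,26, …], period ℓ=6 (even) → k=5
k=0  a_k=13  p_k/q_k = 13/1
k=1  a_k=4  p_k/q_k = 53/4
…
k=4  a_k=2  p_k/q_k = 463/35
k=5  a_k=4  p_k/q_k = 2024/153
→ (2024, 153).  Check: 2024²=4096576, 175·153²=4096575, difference 1.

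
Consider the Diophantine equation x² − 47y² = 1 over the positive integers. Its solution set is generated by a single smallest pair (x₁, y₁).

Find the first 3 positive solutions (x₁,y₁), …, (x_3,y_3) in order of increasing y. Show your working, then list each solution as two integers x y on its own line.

48 7
4607 672
442224 64505

√47 = [6; 1,5,1,12, …], period ℓ=4 (even) → k=3
a_0=6:  p_0=6·1+0=6,  q_0=6·0+1=1
a_1=1:  p_1=1·6+1=7,  q_1=1·1+0=1
a_2=5:  p_2=5·7+6=41,  q_2=5·1+1=6
a_3=1:  p_3=1·41+7=48,  q_3=1·6+1=7
→ (48, 7).  Check: 48²=2304, 47·7²=2303, difference 1.
(x_2, y_2) = (48·48 + 47·7·7, 48·7 + 7·48) = (4607, 672)
(x_3, y_3) = (48·4607 + 47·7·672, 48·672 + 7·4607) = (442224, 64505)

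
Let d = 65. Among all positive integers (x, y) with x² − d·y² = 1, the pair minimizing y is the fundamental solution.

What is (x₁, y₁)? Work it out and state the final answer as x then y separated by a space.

129 16

√65 → a₀=8, period (16); ℓ=1 odd so k=1
k=0  a_k=8  p_k/q_k = 8/1
k=1  a_k=16  p_k/q_k = 129/16
→ (129, 16).  Check: 129²=16641, 65·16²=16640, difference 1.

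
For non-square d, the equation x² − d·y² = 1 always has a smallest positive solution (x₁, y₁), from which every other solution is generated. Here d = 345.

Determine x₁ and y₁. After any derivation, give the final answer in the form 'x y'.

6761 364

√345 → a₀=18, period (1,1,2,1,6,1,2,1,1,36); ℓ=10 even so k=9
a_0=18:  p_0=18·1+0=18,  q_0=18·0+1=1
a_1=1:  p_1=1·18+1=19,  q_1=1·1+0=1
…
a_3=2:  p_3=2·37+19=93,  q_3=2·2+1=5
a_4=1:  p_4=1·93+37=130,  q_4=1·5+2=7
a_5=6:  p_5=6·130+93=873,  q_5=6·7+5=47
a_6=1:  p_6=1·873+130=1003,  q_6=1·47+7=54
a_7=2:  p_7=2·1003+873=2879,  q_7=2·54+47=155
a_8=1:  p_8=1·2879+1003=3882,  q_8=1·155+54=209
a_9=1:  p_9=1·3882+2879=6761,  q_9=1·209+155=364
fundamental: x₁=6761, y₁=364  (since 45711121 − 345·132496 = 1)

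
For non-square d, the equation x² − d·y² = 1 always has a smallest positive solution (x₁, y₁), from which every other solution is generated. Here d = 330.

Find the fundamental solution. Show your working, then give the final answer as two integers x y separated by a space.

√330 → a₀=18, period (6,36); ℓ=2 even so k=1
k=0  a_k=18  p_k/q_k = 18/1
k=1  a_k=6  p_k/q_k = 109/6
fundamental: x₁=109, y₁=6  (since 11881 − 330·36 = 1)

109 6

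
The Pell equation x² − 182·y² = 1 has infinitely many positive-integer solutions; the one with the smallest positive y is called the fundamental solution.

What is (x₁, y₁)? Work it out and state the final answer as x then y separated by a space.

27 2

[13; 2,26] for √182; ℓ=2 ⇒ convergent index 1
step 0: (13, 1)  from 13·(1,0) + (0,1)
step 1: (27, 2)  from 2·(13,1) + (1,0)
→ (27, 2).  Check: 27²=729, 182·2²=728, difference 1.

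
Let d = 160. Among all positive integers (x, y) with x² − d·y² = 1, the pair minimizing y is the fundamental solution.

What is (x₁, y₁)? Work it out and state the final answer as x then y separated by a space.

[12; 1,1,1,5,1,1,1,24] for √160; ℓ=8 ⇒ convergent index 7
i=0: a=12 ⇒ p=12, q=1
i=1: a=1 ⇒ p=13, q=1
i=2: a=1 ⇒ p=25, q=2
…
i=4: a=5 ⇒ p=215, q=17
i=5: a=1 ⇒ p=253, q=20
i=6: a=1 ⇒ p=468, q=37
i=7: a=1 ⇒ p=721, q=57
(x₁, y₁) = (721, 57);  721² − 160·57² = 1 ✓

721 57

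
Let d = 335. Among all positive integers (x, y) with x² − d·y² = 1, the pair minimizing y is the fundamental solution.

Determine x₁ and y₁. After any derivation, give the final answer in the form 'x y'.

604 33

√335 → a₀=18, period (3,3,3,36); ℓ=4 even so k=3
step 0: (18, 1)  from 18·(1,0) + (0,1)
…
step 2: (183, 10)  from 3·(55,3) + (18,1)
step 3: (604, 33)  from 3·(183,10) + (55,3)
→ (604, 33).  Check: 604²=364816, 335·33²=364815, difference 1.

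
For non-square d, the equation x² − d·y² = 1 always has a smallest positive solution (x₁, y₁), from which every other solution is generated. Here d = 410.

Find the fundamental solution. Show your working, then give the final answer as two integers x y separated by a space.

√410 = [20; 4,40, …], period ℓ=2 (even) → k=1
a_0=20:  p_0=20·1+0=20,  q_0=20·0+1=1
a_1=4:  p_1=4·20+1=81,  q_1=4·1+0=4
→ (81, 4).  Check: 81²=6561, 410·4²=6560, difference 1.

81 4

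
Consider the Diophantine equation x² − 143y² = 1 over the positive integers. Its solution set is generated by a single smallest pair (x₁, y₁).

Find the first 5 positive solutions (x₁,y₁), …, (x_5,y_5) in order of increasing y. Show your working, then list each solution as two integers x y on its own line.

12 1
287 24
6876 575
164737 13776
3946812 330049

√143 = [11; 1,22, …], period ℓ=2 (even) → k=1
i=0: a=11 ⇒ p=11, q=1
i=1: a=1 ⇒ p=12, q=1
fundamental: x₁=12, y₁=1  (since 144 − 143·1 = 1)
(x_2, y_2) = (12·12 + 143·1·1, 12·1 + 1·12) = (287, 24)
(x_3, y_3) = (12·287 + 143·1·24, 12·24 + 1·287) = (6876, 575)
(x_4, y_4) = (12·6876 + 143·1·575, 12·575 + 1·6876) = (164737, 13776)
(x_5, y_5) = (12·164737 + 143·1·13776, 12·13776 + 1·164737) = (3946812, 330049)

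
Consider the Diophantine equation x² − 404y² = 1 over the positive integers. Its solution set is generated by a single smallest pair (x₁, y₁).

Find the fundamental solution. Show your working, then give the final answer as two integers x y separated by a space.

√404 → a₀=20, period (10,40); ℓ=2 even so k=1
i=0: a=20 ⇒ p=20, q=1
i=1: a=10 ⇒ p=201, q=10
→ (201, 10).  Check: 201²=40401, 404·10²=40400, difference 1.

201 10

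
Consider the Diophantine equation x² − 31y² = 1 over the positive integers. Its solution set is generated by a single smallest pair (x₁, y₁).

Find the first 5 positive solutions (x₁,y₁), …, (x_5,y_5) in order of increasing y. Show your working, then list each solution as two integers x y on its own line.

1520 273
4620799 829920
14047227440 2522956527
42703566796801 7669787012160
129818829015047600 23316149994009873

√31 = [5; 1,1,3,5,3,1,1,10, …], period ℓ=8 (even) → k=7
k=0  a_k=5  p_k/q_k = 5/1
…
k=2  a_k=1  p_k/q_k = 11/2
…
k=4  a_k=5  p_k/q_k = 206/37
…
k=6  a_k=1  p_k/q_k = 863/155
k=7  a_k=1  p_k/q_k = 1520/273
→ (1520, 273).  Check: 1520²=2310400, 31·273²=2310399, difference 1.
n=2: (1520,273)∘(1520,273) = (1520·1520+31·273·273, 1520·273+273·1520) = (4620799,829920)
n=3: (4620799,829920)∘(1520,273) = (1520·4620799+31·273·829920, 1520·829920+273·4620799) = (14047227440,2522956527)
n=4: (14047227440,2522956527)∘(1520,273) = (1520·14047227440+31·273·2522956527, 1520·2522956527+273·14047227440) = (42703566796801,7669787012160)
n=5: (42703566796801,7669787012160)∘(1520,273) = (1520·42703566796801+31·273·7669787012160, 1520·7669787012160+273·42703566796801) = (129818829015047600,23316149994009873)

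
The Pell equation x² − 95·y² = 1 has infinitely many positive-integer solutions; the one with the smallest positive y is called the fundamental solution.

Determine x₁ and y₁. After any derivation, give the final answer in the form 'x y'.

39 4

d=95: √d = [9; 1,2,1,18] (ℓ=4, even), read p_3/q_3
i=0: a=9 ⇒ p=9, q=1
i=1: a=1 ⇒ p=10, q=1
i=2: a=2 ⇒ p=29, q=3
i=3: a=1 ⇒ p=39, q=4
fundamental: x₁=39, y₁=4  (since 1521 − 95·16 = 1)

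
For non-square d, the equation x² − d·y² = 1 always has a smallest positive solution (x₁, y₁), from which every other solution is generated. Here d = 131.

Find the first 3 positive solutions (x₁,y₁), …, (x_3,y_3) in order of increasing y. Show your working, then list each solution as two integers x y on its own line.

10610 927
225144199 19670940
4777559892170 417417345873

[11; 2,4,11,4,2,22] for √131; ℓ=6 ⇒ convergent index 5
k=0  a_k=11  p_k/q_k = 11/1
k=1  a_k=2  p_k/q_k = 23/2
k=2  a_k=4  p_k/q_k = 103/9
k=3  a_k=11  p_k/q_k = 1156/101
k=4  a_k=4  p_k/q_k = 4727/413
k=5  a_k=2  p_k/q_k = 10610/927
→ (10610, 927).  Check: 10610²=112572100, 131·927²=112572099, difference 1.
(10610+927√131)^2 = 225144199 + 19670940√131
(10610+927√131)^3 = 4777559892170 + 417417345873√131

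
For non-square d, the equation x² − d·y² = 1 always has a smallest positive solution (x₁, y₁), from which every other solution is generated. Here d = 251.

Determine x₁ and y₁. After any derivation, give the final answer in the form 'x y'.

√251 → a₀=15, period (1,5,2,1,2,…,5,1,30); ℓ=14 even so k=13
step 0: (15, 1)  from 15·(1,0) + (0,1)
step 1: (16, 1)  from 1·(15,1) + (1,0)
…
step 4: (301, 19)  from 1·(206,13) + (95,6)
…
step 6: (1917, 121)  from 2·(808,51) + (301,19)
step 7: (29563, 1866)  from 15·(1917,121) + (808,51)
…
step 9: (151649, 9572)  from 2·(61043,3853) + (29563,1866)
…
step 12: (3097857, 195535)  from 5·(577033,36422) + (212692,13425)
step 13: (3674890, 231957)  from 1·(3097857,195535) + (577033,36422)
→ (3674890, 231957).  Check: 3674890²=13504816512100, 251·231957²=13504816512099, difference 1.

3674890 231957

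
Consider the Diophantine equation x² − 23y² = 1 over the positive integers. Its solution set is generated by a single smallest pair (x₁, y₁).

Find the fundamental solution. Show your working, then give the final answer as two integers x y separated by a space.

[4; 1,3,1,8] for √23; ℓ=4 ⇒ convergent index 3
a_0=4:  p_0=4·1+0=4,  q_0=4·0+1=1
a_1=1:  p_1=1·4+1=5,  q_1=1·1+0=1
a_2=3:  p_2=3·5+4=19,  q_2=3·1+1=4
a_3=1:  p_3=1·19+5=24,  q_3=1·4+1=5
→ (24, 5).  Check: 24²=576, 23·5²=575, difference 1.

24 5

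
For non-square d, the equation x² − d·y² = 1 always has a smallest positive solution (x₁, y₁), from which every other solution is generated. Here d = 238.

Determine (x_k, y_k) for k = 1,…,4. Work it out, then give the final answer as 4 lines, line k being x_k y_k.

11663 756
272051137 17634456
6345864809999 411341319900
148023642285985537 9594947610352944

[15; 2,2,1,14,1,2,2,30] for √238; ℓ=8 ⇒ convergent index 7
k=0  a_k=15  p_k/q_k = 15/1
k=1  a_k=2  p_k/q_k = 31/2
…
k=3  a_k=1  p_k/q_k = 108/7
k=4  a_k=14  p_k/q_k = 1589/103
…
k=6  a_k=2  p_k/q_k = 4983/323
k=7  a_k=2  p_k/q_k = 11663/756
→ (11663, 756).  Check: 11663²=136025569, 238·756²=136025568, difference 1.
k=2:  x_2 = 11663·11663+238·756·756 = 272051137,  y_2 = 11663·756+756·11663 = 17634456
k=3:  x_3 = 11663·272051137+238·756·17634456 = 6345864809999,  y_3 = 11663·17634456+756·272051137 = 411341319900
k=4:  x_4 = 11663·6345864809999+238·756·411341319900 = 148023642285985537,  y_4 = 11663·411341319900+756·6345864809999 = 9594947610352944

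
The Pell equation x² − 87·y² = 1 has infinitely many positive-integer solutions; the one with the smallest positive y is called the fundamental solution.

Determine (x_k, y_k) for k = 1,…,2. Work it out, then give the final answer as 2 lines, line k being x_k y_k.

d=87: √d = [9; 3,18] (ℓ=2, even), read p_1/q_1
k=0  a_k=9  p_k/q_k = 9/1
k=1  a_k=3  p_k/q_k = 28/3
(x₁, y₁) = (28, 3);  28² − 87·3² = 1 ✓
n=2: (28,3)∘(28,3) = (28·28+87·3·3, 28·3+3·28) = (1567,168)

28 3
1567 168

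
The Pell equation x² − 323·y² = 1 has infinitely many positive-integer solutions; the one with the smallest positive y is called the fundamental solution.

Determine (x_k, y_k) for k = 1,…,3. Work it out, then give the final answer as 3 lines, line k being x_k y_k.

18 1
647 36
23274 1295

[17; 1,34] for √323; ℓ=2 ⇒ convergent index 1
i=0: a=17 ⇒ p=17, q=1
i=1: a=1 ⇒ p=18, q=1
(x₁, y₁) = (18, 1);  18² − 323·1² = 1 ✓
(18+1√323)^2 = 647 + 36√323
(18+1√323)^3 = 23274 + 1295√323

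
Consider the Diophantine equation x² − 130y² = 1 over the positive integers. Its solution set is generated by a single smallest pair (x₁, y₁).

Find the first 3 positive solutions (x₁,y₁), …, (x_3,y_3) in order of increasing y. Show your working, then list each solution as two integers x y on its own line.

√130 = [11; 2,2,22, …], period ℓ=3 (odd) → k=5
k=0  a_k=11  p_k/q_k = 11/1
k=1  a_k=2  p_k/q_k = 23/2
…
k=3  a_k=22  p_k/q_k = 1277/112
k=4  a_k=2  p_k/q_k = 2611/229
k=5  a_k=2  p_k/q_k = 6499/570
→ (6499, 570).  Check: 6499²=42237001, 130·570²=42237000, difference 1.
k=2:  x_2 = 6499·6499+130·570·570 = 84474001,  y_2 = 6499·570+570·6499 = 7408860
k=3:  x_3 = 6499·84474001+130·570·7408860 = 1097993058499,  y_3 = 6499·7408860+570·84474001 = 96300361710

6499 570
84474001 7408860
1097993058499 96300361710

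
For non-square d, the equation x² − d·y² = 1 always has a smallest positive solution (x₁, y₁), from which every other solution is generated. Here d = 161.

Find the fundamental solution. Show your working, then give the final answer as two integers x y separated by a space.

11775 928

[12; 1,2,4,1,2,1,4,2,1,24] for √161; ℓ=10 ⇒ convergent index 9
i=0: a=12 ⇒ p=12, q=1
i=1: a=1 ⇒ p=13, q=1
i=2: a=2 ⇒ p=38, q=3
i=3: a=4 ⇒ p=165, q=13
i=4: a=1 ⇒ p=203, q=16
i=5: a=2 ⇒ p=571, q=45
…
i=7: a=4 ⇒ p=3667, q=289
i=8: a=2 ⇒ p=8108, q=639
i=9: a=1 ⇒ p=11775, q=928
fundamental: x₁=11775, y₁=928  (since 138650625 − 161·861184 = 1)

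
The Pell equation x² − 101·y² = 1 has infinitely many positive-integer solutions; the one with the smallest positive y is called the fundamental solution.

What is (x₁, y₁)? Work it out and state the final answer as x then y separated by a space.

201 20

√101 = [10; 20, …], period ℓ=1 (odd) → k=1
k=0  a_k=10  p_k/q_k = 10/1
k=1  a_k=20  p_k/q_k = 201/20
fundamental: x₁=201, y₁=20  (since 40401 − 101·400 = 1)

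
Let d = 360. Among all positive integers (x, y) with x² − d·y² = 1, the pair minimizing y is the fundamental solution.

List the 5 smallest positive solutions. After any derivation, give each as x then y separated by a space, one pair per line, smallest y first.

19 1
721 38
27379 1443
1039681 54796
39480499 2080805

d=360: √d = [18; 1,36] (ℓ=2, even), read p_1/q_1
i=0: a=18 ⇒ p=18, q=1
i=1: a=1 ⇒ p=19, q=1
(x₁, y₁) = (19, 1);  19² − 360·1² = 1 ✓
(x_2, y_2) = (19·19 + 360·1·1, 19·1 + 1·19) = (721, 38)
(x_3, y_3) = (19·721 + 360·1·38, 19·38 + 1·721) = (27379, 1443)
(x_4, y_4) = (19·27379 + 360·1·1443, 19·1443 + 1·27379) = (1039681, 54796)
(x_5, y_5) = (19·1039681 + 360·1·54796, 19·54796 + 1·1039681) = (39480499, 2080805)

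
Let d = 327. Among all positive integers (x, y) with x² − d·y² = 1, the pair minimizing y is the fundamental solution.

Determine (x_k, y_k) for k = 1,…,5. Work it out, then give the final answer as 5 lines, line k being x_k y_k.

217 12
94177 5208
40872601 2260260
17738614657 980947632
7698517888537 425729012028

[18; 12,36] for √327; ℓ=2 ⇒ convergent index 1
step 0: (18, 1)  from 18·(1,0) + (0,1)
step 1: (217, 12)  from 12·(18,1) + (1,0)
fundamental: x₁=217, y₁=12  (since 47089 − 327·144 = 1)
k=2:  x_2 = 217·217+327·12·12 = 94177,  y_2 = 217·12+12·217 = 5208
k=3:  x_3 = 217·94177+327·12·5208 = 40872601,  y_3 = 217·5208+12·94177 = 2260260
k=4:  x_4 = 217·40872601+327·12·2260260 = 17738614657,  y_4 = 217·2260260+12·40872601 = 980947632
k=5:  x_5 = 217·17738614657+327·12·980947632 = 7698517888537,  y_5 = 217·980947632+12·17738614657 = 425729012028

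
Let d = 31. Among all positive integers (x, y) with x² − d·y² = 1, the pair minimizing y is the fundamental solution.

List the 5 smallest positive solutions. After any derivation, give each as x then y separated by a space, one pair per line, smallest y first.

√31 = [5; 1,1,3,5,3,1,1,10, …], period ℓ=8 (even) → k=7
i=0: a=5 ⇒ p=5, q=1
…
i=6: a=1 ⇒ p=863, q=155
i=7: a=1 ⇒ p=1520, q=273
→ (1520, 273).  Check: 1520²=2310400, 31·273²=2310399, difference 1.
(x_2, y_2) = (1520·1520 + 31·273·273, 1520·273 + 273·1520) = (4620799, 829920)
(x_3, y_3) = (1520·4620799 + 31·273·829920, 1520·829920 + 273·4620799) = (14047227440, 2522956527)
(x_4, y_4) = (1520·14047227440 + 31·273·2522956527, 1520·2522956527 + 273·14047227440) = (42703566796801, 7669787012160)
(x_5, y_5) = (1520·42703566796801 + 31·273·7669787012160, 1520·7669787012160 + 273·42703566796801) = (129818829015047600, 23316149994009873)

1520 273
4620799 829920
14047227440 2522956527
42703566796801 7669787012160
129818829015047600 23316149994009873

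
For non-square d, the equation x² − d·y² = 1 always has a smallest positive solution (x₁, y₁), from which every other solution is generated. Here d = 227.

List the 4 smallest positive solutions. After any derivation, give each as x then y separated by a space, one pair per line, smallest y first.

226 15
102151 6780
46172026 3064545
20869653601 1385167560

[15; 15,30] for √227; ℓ=2 ⇒ convergent index 1
i=0: a=15 ⇒ p=15, q=1
i=1: a=15 ⇒ p=226, q=15
→ (226, 15).  Check: 226²=51076, 227·15²=51075, difference 1.
(x_2, y_2) = (226·226 + 227·15·15, 226·15 + 15·226) = (102151, 6780)
(x_3, y_3) = (226·102151 + 227·15·6780, 226·6780 + 15·102151) = (46172026, 3064545)
(x_4, y_4) = (226·46172026 + 227·15·3064545, 226·3064545 + 15·46172026) = (20869653601, 1385167560)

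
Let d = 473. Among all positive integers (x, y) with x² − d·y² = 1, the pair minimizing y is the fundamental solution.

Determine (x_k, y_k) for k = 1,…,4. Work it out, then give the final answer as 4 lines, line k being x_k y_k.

87 4
15137 696
2633751 121100
458257537 21070704

√473 → a₀=21, period (1,2,1,42); ℓ=4 even so k=3
i=0: a=21 ⇒ p=21, q=1
…
i=2: a=2 ⇒ p=65, q=3
i=3: a=1 ⇒ p=87, q=4
(x₁, y₁) = (87, 4);  87² − 473·4² = 1 ✓
k=2:  x_2 = 87·87+473·4·4 = 15137,  y_2 = 87·4+4·87 = 696
k=3:  x_3 = 87·15137+473·4·696 = 2633751,  y_3 = 87·696+4·15137 = 121100
k=4:  x_4 = 87·2633751+473·4·121100 = 458257537,  y_4 = 87·121100+4·2633751 = 21070704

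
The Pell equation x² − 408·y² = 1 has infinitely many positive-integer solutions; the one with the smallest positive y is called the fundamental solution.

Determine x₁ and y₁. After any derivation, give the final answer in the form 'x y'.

101 5

[20; 5,40] for √408; ℓ=2 ⇒ convergent index 1
i=0: a=20 ⇒ p=20, q=1
i=1: a=5 ⇒ p=101, q=5
→ (101, 5).  Check: 101²=10201, 408·5²=10200, difference 1.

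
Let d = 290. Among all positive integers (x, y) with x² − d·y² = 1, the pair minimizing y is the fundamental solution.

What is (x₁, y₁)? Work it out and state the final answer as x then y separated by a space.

√290 → a₀=17, period (34); ℓ=1 odd so k=1
a_0=17:  p_0=17·1+0=17,  q_0=17·0+1=1
a_1=34:  p_1=34·17+1=579,  q_1=34·1+0=34
(x₁, y₁) = (579, 34);  579² − 290·34² = 1 ✓

579 34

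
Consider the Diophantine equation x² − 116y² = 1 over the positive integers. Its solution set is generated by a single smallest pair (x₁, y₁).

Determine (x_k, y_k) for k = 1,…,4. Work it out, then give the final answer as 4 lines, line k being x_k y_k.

9801 910
192119201 17837820
3765920568201 349656946730
73819574785756801 6853975451963640

[10; 1,3,2,1,4,1,2,3,1,20] for √116; ℓ=10 ⇒ convergent index 9
i=0: a=10 ⇒ p=10, q=1
…
i=3: a=2 ⇒ p=97, q=9
i=4: a=1 ⇒ p=140, q=13
i=5: a=4 ⇒ p=657, q=61
i=6: a=1 ⇒ p=797, q=74
…
i=8: a=3 ⇒ p=7550, q=701
i=9: a=1 ⇒ p=9801, q=910
(x₁, y₁) = (9801, 910);  9801² − 116·910² = 1 ✓
(x_2, y_2) = (9801·9801 + 116·910·910, 9801·910 + 910·9801) = (192119201, 17837820)
(x_3, y_3) = (9801·192119201 + 116·910·17837820, 9801·17837820 + 910·192119201) = (3765920568201, 349656946730)
(x_4, y_4) = (9801·3765920568201 + 116·910·349656946730, 9801·349656946730 + 910·3765920568201) = (73819574785756801, 6853975451963640)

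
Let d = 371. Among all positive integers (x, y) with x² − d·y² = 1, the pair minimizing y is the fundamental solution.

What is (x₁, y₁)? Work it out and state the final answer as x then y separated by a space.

1695 88

d=371: √d = [19; 3,1,4,1,3,38] (ℓ=6, even), read p_5/q_5
step 0: (19, 1)  from 19·(1,0) + (0,1)
…
step 2: (77, 4)  from 1·(58,3) + (19,1)
step 3: (366, 19)  from 4·(77,4) + (58,3)
step 4: (443, 23)  from 1·(366,19) + (77,4)
step 5: (1695, 88)  from 3·(443,23) + (366,19)
(x₁, y₁) = (1695, 88);  1695² − 371·88² = 1 ✓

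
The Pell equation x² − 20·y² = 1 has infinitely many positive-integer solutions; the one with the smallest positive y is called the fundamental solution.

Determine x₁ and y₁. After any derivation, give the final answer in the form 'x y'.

9 2

√20 = [4; 2,8, …], period ℓ=2 (even) → k=1
step 0: (4, 1)  from 4·(1,0) + (0,1)
step 1: (9, 2)  from 2·(4,1) + (1,0)
→ (9, 2).  Check: 9²=81, 20·2²=80, difference 1.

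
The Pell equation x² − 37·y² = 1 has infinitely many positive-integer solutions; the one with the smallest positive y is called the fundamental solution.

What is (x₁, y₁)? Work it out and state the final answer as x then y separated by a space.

73 12

√37 = [6; 12, …], period ℓ=1 (odd) → k=1
a_0=6:  p_0=6·1+0=6,  q_0=6·0+1=1
a_1=12:  p_1=12·6+1=73,  q_1=12·1+0=12
(x₁, y₁) = (73, 12);  73² − 37·12² = 1 ✓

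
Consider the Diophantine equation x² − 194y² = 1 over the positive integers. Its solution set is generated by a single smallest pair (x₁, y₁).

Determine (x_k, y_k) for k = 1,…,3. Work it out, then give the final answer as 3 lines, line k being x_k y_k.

d=194: √d = [13; 1,12,1,26] (ℓ=4, even), read p_3/q_3
step 0: (13, 1)  from 13·(1,0) + (0,1)
step 1: (14, 1)  from 1·(13,1) + (1,0)
step 2: (181, 13)  from 12·(14,1) + (13,1)
step 3: (195, 14)  from 1·(181,13) + (14,1)
→ (195, 14).  Check: 195²=38025, 194·14²=38024, difference 1.
n=2: (195,14)∘(195,14) = (195·195+194·14·14, 195·14+14·195) = (76049,5460)
n=3: (76049,5460)∘(195,14) = (195·76049+194·14·5460, 195·5460+14·76049) = (29658915,2129386)

195 14
76049 5460
29658915 2129386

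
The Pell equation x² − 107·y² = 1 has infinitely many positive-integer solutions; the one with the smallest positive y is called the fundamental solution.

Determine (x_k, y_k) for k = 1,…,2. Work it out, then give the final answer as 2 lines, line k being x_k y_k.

962 93
1850887 178932

[10; 2,1,9,1,2,20] for √107; ℓ=6 ⇒ convergent index 5
k=0  a_k=10  p_k/q_k = 10/1
…
k=2  a_k=1  p_k/q_k = 31/3
k=3  a_k=9  p_k/q_k = 300/29
k=4  a_k=1  p_k/q_k = 331/32
k=5  a_k=2  p_k/q_k = 962/93
fundamental: x₁=962, y₁=93  (since 925444 − 107·8649 = 1)
k=2:  x_2 = 962·962+107·93·93 = 1850887,  y_2 = 962·93+93·962 = 178932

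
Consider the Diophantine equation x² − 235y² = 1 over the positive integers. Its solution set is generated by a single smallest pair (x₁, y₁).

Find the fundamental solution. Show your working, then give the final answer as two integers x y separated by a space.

46 3

√235 → a₀=15, period (3,30); ℓ=2 even so k=1
a_0=15:  p_0=15·1+0=15,  q_0=15·0+1=1
a_1=3:  p_1=3·15+1=46,  q_1=3·1+0=3
(x₁, y₁) = (46, 3);  46² − 235·3² = 1 ✓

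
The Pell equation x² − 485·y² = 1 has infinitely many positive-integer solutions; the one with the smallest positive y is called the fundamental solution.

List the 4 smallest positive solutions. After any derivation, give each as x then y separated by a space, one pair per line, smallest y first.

[22; 44] for √485; ℓ=1 ⇒ convergent index 1
a_0=22:  p_0=22·1+0=22,  q_0=22·0+1=1
a_1=44:  p_1=44·22+1=969,  q_1=44·1+0=44
→ (969, 44).  Check: 969²=938961, 485·44²=938960, difference 1.
(x_2, y_2) = (969·969 + 485·44·44, 969·44 + 44·969) = (1877921, 85272)
(x_3, y_3) = (969·1877921 + 485·44·85272, 969·85272 + 44·1877921) = (3639409929, 165257092)
(x_4, y_4) = (969·3639409929 + 485·44·165257092, 969·165257092 + 44·3639409929) = (7053174564481, 320268159024)

969 44
1877921 85272
3639409929 165257092
7053174564481 320268159024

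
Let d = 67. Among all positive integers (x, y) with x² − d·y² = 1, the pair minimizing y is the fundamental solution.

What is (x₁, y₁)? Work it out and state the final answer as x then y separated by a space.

48842 5967

√67 → a₀=8, period (5,2,1,1,7,1,1,2,5,16); ℓ=10 even so k=9
k=0  a_k=8  p_k/q_k = 8/1
k=1  a_k=5  p_k/q_k = 41/5
k=2  a_k=2  p_k/q_k = 90/11
k=3  a_k=1  p_k/q_k = 131/16
k=4  a_k=1  p_k/q_k = 221/27
k=5  a_k=7  p_k/q_k = 1678/205
…
k=7  a_k=1  p_k/q_k = 3577/437
k=8  a_k=2  p_k/q_k = 9053/1106
k=9  a_k=5  p_k/q_k = 48842/5967
fundamental: x₁=48842, y₁=5967  (since 2385540964 − 67·35605089 = 1)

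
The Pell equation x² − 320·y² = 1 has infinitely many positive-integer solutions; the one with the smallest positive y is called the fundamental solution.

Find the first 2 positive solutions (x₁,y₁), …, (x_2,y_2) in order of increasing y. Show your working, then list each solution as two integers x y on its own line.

√320 = [17; 1,7,1,34, …], period ℓ=4 (even) → k=3
step 0: (17, 1)  from 17·(1,0) + (0,1)
step 1: (18, 1)  from 1·(17,1) + (1,0)
step 2: (143, 8)  from 7·(18,1) + (17,1)
step 3: (161, 9)  from 1·(143,8) + (18,1)
fundamental: x₁=161, y₁=9  (since 25921 − 320·81 = 1)
(x_2, y_2) = (161·161 + 320·9·9, 161·9 + 9·161) = (51841, 2898)

161 9
51841 2898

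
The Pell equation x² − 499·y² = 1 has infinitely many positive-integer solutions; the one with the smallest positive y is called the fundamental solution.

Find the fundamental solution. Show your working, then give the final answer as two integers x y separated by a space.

4490 201

√499 = [22; 2,1,21,1,2,44, …], period ℓ=6 (even) → k=5
k=0  a_k=22  p_k/q_k = 22/1
k=1  a_k=2  p_k/q_k = 45/2
…
k=3  a_k=21  p_k/q_k = 1452/65
k=4  a_k=1  p_k/q_k = 1519/68
k=5  a_k=2  p_k/q_k = 4490/201
(x₁, y₁) = (4490, 201);  4490² − 499·201² = 1 ✓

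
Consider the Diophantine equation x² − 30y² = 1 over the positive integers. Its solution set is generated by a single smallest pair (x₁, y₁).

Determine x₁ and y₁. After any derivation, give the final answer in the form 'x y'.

√30 = [5; 2,10, …], period ℓ=2 (even) → k=1
k=0  a_k=5  p_k/q_k = 5/1
k=1  a_k=2  p_k/q_k = 11/2
(x₁, y₁) = (11, 2);  11² − 30·2² = 1 ✓

11 2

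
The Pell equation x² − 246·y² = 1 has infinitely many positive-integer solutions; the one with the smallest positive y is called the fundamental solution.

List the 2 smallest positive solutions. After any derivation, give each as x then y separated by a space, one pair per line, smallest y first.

88805 5662
15772656049 1005627820

√246 → a₀=15, period (1,2,5,1,14,1,5,2,1,30); ℓ=10 even so k=9
step 0: (15, 1)  from 15·(1,0) + (0,1)
step 1: (16, 1)  from 1·(15,1) + (1,0)
…
step 4: (298, 19)  from 1·(251,16) + (47,3)
…
step 6: (4721, 301)  from 1·(4423,282) + (298,19)
step 7: (28028, 1787)  from 5·(4721,301) + (4423,282)
step 8: (60777, 3875)  from 2·(28028,1787) + (4721,301)
step 9: (88805, 5662)  from 1·(60777,3875) + (28028,1787)
→ (88805, 5662).  Check: 88805²=7886328025, 246·5662²=7886328024, difference 1.
(x_2, y_2) = (88805·88805 + 246·5662·5662, 88805·5662 + 5662·88805) = (15772656049, 1005627820)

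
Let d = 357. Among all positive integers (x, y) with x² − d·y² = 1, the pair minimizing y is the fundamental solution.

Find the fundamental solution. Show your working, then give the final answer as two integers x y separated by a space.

√357 = [18; 1,8,2,8,1,36, …], period ℓ=6 (even) → k=5
k=0  a_k=18  p_k/q_k = 18/1
…
k=2  a_k=8  p_k/q_k = 170/9
k=3  a_k=2  p_k/q_k = 359/19
k=4  a_k=8  p_k/q_k = 3042/161
k=5  a_k=1  p_k/q_k = 3401/180
→ (3401, 180).  Check: 3401²=11566801, 357·180²=11566800, difference 1.

3401 180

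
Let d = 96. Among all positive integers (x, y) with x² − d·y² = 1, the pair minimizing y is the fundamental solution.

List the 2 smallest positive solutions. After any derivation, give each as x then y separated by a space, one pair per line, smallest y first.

√96 = [9; 1,3,1,18, …], period ℓ=4 (even) → k=3
step 0: (9, 1)  from 9·(1,0) + (0,1)
…
step 2: (39, 4)  from 3·(10,1) + (9,1)
step 3: (49, 5)  from 1·(39,4) + (10,1)
fundamental: x₁=49, y₁=5  (since 2401 − 96·25 = 1)
(49+5√96)^2 = 4801 + 490√96

49 5
4801 490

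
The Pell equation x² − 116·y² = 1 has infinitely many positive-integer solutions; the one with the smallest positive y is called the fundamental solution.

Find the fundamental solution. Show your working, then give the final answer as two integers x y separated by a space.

9801 910

√116 → a₀=10, period (1,3,2,1,4,1,2,3,1,20); ℓ=10 even so k=9
k=0  a_k=10  p_k/q_k = 10/1
k=1  a_k=1  p_k/q_k = 11/1
…
k=8  a_k=3  p_k/q_k = 7550/701
k=9  a_k=1  p_k/q_k = 9801/910
(x₁, y₁) = (9801, 910);  9801² − 116·910² = 1 ✓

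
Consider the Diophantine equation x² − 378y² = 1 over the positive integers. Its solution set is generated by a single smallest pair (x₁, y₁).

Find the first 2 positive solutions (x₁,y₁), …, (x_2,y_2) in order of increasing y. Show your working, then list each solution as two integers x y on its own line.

8749 450
153090001 7874100

[19; 2,3,1,4,1,3,2,38] for √378; ℓ=8 ⇒ convergent index 7
a_0=19:  p_0=19·1+0=19,  q_0=19·0+1=1
a_1=2:  p_1=2·19+1=39,  q_1=2·1+0=2
…
a_3=1:  p_3=1·136+39=175,  q_3=1·7+2=9
…
a_5=1:  p_5=1·836+175=1011,  q_5=1·43+9=52
a_6=3:  p_6=3·1011+836=3869,  q_6=3·52+43=199
a_7=2:  p_7=2·3869+1011=8749,  q_7=2·199+52=450
(x₁, y₁) = (8749, 450);  8749² − 378·450² = 1 ✓
n=2: (8749,450)∘(8749,450) = (8749·8749+378·450·450, 8749·450+450·8749) = (153090001,7874100)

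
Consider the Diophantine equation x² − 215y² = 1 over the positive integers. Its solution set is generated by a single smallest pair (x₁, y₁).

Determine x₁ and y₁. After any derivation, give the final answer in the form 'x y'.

44 3

d=215: √d = [14; 1,1,1,28] (ℓ=4, even), read p_3/q_3
step 0: (14, 1)  from 14·(1,0) + (0,1)
…
step 2: (29, 2)  from 1·(15,1) + (14,1)
step 3: (44, 3)  from 1·(29,2) + (15,1)
fundamental: x₁=44, y₁=3  (since 1936 − 215·9 = 1)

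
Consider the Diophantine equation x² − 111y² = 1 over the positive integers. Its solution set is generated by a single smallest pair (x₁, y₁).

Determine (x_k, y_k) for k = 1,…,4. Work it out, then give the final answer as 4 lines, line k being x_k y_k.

[10; 1,1,6,1,1,20] for √111; ℓ=6 ⇒ convergent index 5
i=0: a=10 ⇒ p=10, q=1
…
i=2: a=1 ⇒ p=21, q=2
i=3: a=6 ⇒ p=137, q=13
i=4: a=1 ⇒ p=158, q=15
i=5: a=1 ⇒ p=295, q=28
(x₁, y₁) = (295, 28);  295² − 111·28² = 1 ✓
k=2:  x_2 = 295·295+111·28·28 = 174049,  y_2 = 295·28+28·295 = 16520
k=3:  x_3 = 295·174049+111·28·16520 = 102688615,  y_3 = 295·16520+28·174049 = 9746772
k=4:  x_4 = 295·102688615+111·28·9746772 = 60586108801,  y_4 = 295·9746772+28·102688615 = 5750578960

295 28
174049 16520
102688615 9746772
60586108801 5750578960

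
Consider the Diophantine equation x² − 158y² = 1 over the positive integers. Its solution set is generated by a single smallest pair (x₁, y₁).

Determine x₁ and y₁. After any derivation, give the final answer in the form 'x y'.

7743 616

√158 → a₀=12, period (1,1,3,12,3,1,1,24); ℓ=8 even so k=7
i=0: a=12 ⇒ p=12, q=1
i=1: a=1 ⇒ p=13, q=1
…
i=6: a=1 ⇒ p=4412, q=351
i=7: a=1 ⇒ p=7743, q=616
(x₁, y₁) = (7743, 616);  7743² − 158·616² = 1 ✓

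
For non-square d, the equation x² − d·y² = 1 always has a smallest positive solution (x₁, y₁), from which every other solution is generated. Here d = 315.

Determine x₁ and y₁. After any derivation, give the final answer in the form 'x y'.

71 4

[17; 1,2,1,34] for √315; ℓ=4 ⇒ convergent index 3
i=0: a=17 ⇒ p=17, q=1
i=1: a=1 ⇒ p=18, q=1
i=2: a=2 ⇒ p=53, q=3
i=3: a=1 ⇒ p=71, q=4
→ (71, 4).  Check: 71²=5041, 315·4²=5040, difference 1.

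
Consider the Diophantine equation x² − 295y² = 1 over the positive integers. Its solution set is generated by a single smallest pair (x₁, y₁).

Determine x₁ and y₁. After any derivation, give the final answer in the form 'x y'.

d=295: √d = [17; 5,1,2,3,2,6,2,3,2,1,5,34] (ℓ=12, even), read p_11/q_11
a_0=17:  p_0=17·1+0=17,  q_0=17·0+1=1
a_1=5:  p_1=5·17+1=86,  q_1=5·1+0=5
a_2=1:  p_2=1·86+17=103,  q_2=1·5+1=6
a_3=2:  p_3=2·103+86=292,  q_3=2·6+5=17
…
a_6=6:  p_6=6·2250+979=14479,  q_6=6·131+57=843
…
a_8=3:  p_8=3·31208+14479=108103,  q_8=3·1817+843=6294
a_9=2:  p_9=2·108103+31208=247414,  q_9=2·6294+1817=14405
a_10=1:  p_10=1·247414+108103=355517,  q_10=1·14405+6294=20699
a_11=5:  p_11=5·355517+247414=2024999,  q_11=5·20699+14405=117900
fundamental: x₁=2024999, y₁=117900  (since 4100620950001 − 295·13900410000 = 1)

2024999 117900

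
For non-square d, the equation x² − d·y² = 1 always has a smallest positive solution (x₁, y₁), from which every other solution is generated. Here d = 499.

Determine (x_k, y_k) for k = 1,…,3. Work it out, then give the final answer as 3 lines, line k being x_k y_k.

4490 201
40320199 1804980
362075382530 16208720199

[22; 2,1,21,1,2,44] for √499; ℓ=6 ⇒ convergent index 5
step 0: (22, 1)  from 22·(1,0) + (0,1)
…
step 2: (67, 3)  from 1·(45,2) + (22,1)
step 3: (1452, 65)  from 21·(67,3) + (45,2)
step 4: (1519, 68)  from 1·(1452,65) + (67,3)
step 5: (4490, 201)  from 2·(1519,68) + (1452,65)
→ (4490, 201).  Check: 4490²=20160100, 499·201²=20160099, difference 1.
(x_2, y_2) = (4490·4490 + 499·201·201, 4490·201 + 201·4490) = (40320199, 1804980)
(x_3, y_3) = (4490·40320199 + 499·201·1804980, 4490·1804980 + 201·40320199) = (362075382530, 16208720199)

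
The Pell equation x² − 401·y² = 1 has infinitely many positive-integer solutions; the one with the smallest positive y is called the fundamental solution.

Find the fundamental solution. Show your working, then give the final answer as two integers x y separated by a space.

√401 → a₀=20, period (40); ℓ=1 odd so k=1
k=0  a_k=20  p_k/q_k = 20/1
k=1  a_k=40  p_k/q_k = 801/40
fundamental: x₁=801, y₁=40  (since 641601 − 401·1600 = 1)

801 40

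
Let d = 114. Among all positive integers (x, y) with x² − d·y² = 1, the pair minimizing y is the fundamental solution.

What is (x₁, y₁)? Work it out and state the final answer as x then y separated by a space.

[10; 1,2,10,2,1,20] for √114; ℓ=6 ⇒ convergent index 5
step 0: (10, 1)  from 10·(1,0) + (0,1)
…
step 3: (331, 31)  from 10·(32,3) + (11,1)
step 4: (694, 65)  from 2·(331,31) + (32,3)
step 5: (1025, 96)  from 1·(694,65) + (331,31)
fundamental: x₁=1025, y₁=96  (since 1050625 − 114·9216 = 1)

1025 96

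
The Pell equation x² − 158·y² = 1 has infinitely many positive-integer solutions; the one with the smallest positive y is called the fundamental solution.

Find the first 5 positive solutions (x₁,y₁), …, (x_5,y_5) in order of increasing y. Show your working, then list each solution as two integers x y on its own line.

d=158: √d = [12; 1,1,3,12,3,1,1,24] (ℓ=8, even), read p_7/q_7
i=0: a=12 ⇒ p=12, q=1
…
i=6: a=1 ⇒ p=4412, q=351
i=7: a=1 ⇒ p=7743, q=616
→ (7743, 616).  Check: 7743²=59954049, 158·616²=59954048, difference 1.
(x_2, y_2) = (7743·7743 + 158·616·616, 7743·616 + 616·7743) = (119908097, 9539376)
(x_3, y_3) = (7743·119908097 + 158·616·9539376, 7743·9539376 + 616·119908097) = (1856896782399, 147726776120)
(x_4, y_4) = (7743·1856896782399 + 158·616·147726776120, 7743·147726776120 + 616·1856896782399) = (28755903452322817, 2287696845454944)
(x_5, y_5) = (7743·28755903452322817 + 158·616·2287696845454944, 7743·2287696845454944 + 616·28755903452322817) = (445313919005774361663, 35427273200988486664)

7743 616
119908097 9539376
1856896782399 147726776120
28755903452322817 2287696845454944
445313919005774361663 35427273200988486664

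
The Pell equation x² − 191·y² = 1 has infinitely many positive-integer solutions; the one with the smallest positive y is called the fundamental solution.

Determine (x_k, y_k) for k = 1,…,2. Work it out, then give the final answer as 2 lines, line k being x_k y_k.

8994000 650783
161784071999999 11706284604000

[13; 1,4,1,1,3,…,4,1,26] for √191; ℓ=16 ⇒ convergent index 15
a_0=13:  p_0=13·1+0=13,  q_0=13·0+1=1
a_1=1:  p_1=1·13+1=14,  q_1=1·1+0=1
a_2=4:  p_2=4·14+13=69,  q_2=4·1+1=5
a_3=1:  p_3=1·69+14=83,  q_3=1·5+1=6
a_4=1:  p_4=1·83+69=152,  q_4=1·6+5=11
a_5=3:  p_5=3·152+83=539,  q_5=3·11+6=39
a_6=2:  p_6=2·539+152=1230,  q_6=2·39+11=89
…
a_8=13:  p_8=13·2999+1230=40217,  q_8=13·217+89=2910
a_9=2:  p_9=2·40217+2999=83433,  q_9=2·2910+217=6037
a_10=2:  p_10=2·83433+40217=207083,  q_10=2·6037+2910=14984
…
a_12=1:  p_12=1·704682+207083=911765,  q_12=1·50989+14984=65973
…
a_14=4:  p_14=4·1616447+911765=7377553,  q_14=4·116962+65973=533821
a_15=1:  p_15=1·7377553+1616447=8994000,  q_15=1·533821+116962=650783
fundamental: x₁=8994000, y₁=650783  (since 80892036000000 − 191·423518513089 = 1)
(x_2, y_2) = (8994000·8994000 + 191·650783·650783, 8994000·650783 + 650783·8994000) = (161784071999999, 11706284604000)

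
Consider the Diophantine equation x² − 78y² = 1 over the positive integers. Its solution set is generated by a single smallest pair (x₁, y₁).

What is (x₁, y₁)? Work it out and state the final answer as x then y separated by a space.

53 6

√78 → a₀=8, period (1,4,1,16); ℓ=4 even so k=3
k=0  a_k=8  p_k/q_k = 8/1
…
k=2  a_k=4  p_k/q_k = 44/5
k=3  a_k=1  p_k/q_k = 53/6
fundamental: x₁=53, y₁=6  (since 2809 − 78·36 = 1)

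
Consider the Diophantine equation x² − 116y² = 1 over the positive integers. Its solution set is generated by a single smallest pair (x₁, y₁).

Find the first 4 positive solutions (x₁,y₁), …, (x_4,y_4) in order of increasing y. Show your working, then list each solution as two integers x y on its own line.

[10; 1,3,2,1,4,1,2,3,1,20] for √116; ℓ=10 ⇒ convergent index 9
step 0: (10, 1)  from 10·(1,0) + (0,1)
step 1: (11, 1)  from 1·(10,1) + (1,0)
…
step 4: (140, 13)  from 1·(97,9) + (43,4)
…
step 6: (797, 74)  from 1·(657,61) + (140,13)
…
step 8: (7550, 701)  from 3·(2251,209) + (797,74)
step 9: (9801, 910)  from 1·(7550,701) + (2251,209)
→ (9801, 910).  Check: 9801²=96059601, 116·910²=96059600, difference 1.
k=2:  x_2 = 9801·9801+116·910·910 = 192119201,  y_2 = 9801·910+910·9801 = 17837820
k=3:  x_3 = 9801·192119201+116·910·17837820 = 3765920568201,  y_3 = 9801·17837820+910·192119201 = 349656946730
k=4:  x_4 = 9801·3765920568201+116·910·349656946730 = 73819574785756801,  y_4 = 9801·349656946730+910·3765920568201 = 6853975451963640

9801 910
192119201 17837820
3765920568201 349656946730
73819574785756801 6853975451963640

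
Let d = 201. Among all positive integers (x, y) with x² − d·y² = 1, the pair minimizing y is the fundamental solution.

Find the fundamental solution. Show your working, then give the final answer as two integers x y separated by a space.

√201 → a₀=14, period (5,1,1,1,2,…,1,5,28); ℓ=14 even so k=13
k=0  a_k=14  p_k/q_k = 14/1
k=1  a_k=5  p_k/q_k = 71/5
k=2  a_k=1  p_k/q_k = 85/6
k=3  a_k=1  p_k/q_k = 156/11
…
k=5  a_k=2  p_k/q_k = 638/45
k=6  a_k=1  p_k/q_k = 879/62
k=7  a_k=8  p_k/q_k = 7670/541
…
k=9  a_k=2  p_k/q_k = 24768/1747
k=10  a_k=1  p_k/q_k = 33317/2350
k=11  a_k=1  p_k/q_k = 58085/4097
k=12  a_k=1  p_k/q_k = 91402/6447
k=13  a_k=5  p_k/q_k = 515095/36332
fundamental: x₁=515095, y₁=36332  (since 265322859025 − 201·1320014224 = 1)

515095 36332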